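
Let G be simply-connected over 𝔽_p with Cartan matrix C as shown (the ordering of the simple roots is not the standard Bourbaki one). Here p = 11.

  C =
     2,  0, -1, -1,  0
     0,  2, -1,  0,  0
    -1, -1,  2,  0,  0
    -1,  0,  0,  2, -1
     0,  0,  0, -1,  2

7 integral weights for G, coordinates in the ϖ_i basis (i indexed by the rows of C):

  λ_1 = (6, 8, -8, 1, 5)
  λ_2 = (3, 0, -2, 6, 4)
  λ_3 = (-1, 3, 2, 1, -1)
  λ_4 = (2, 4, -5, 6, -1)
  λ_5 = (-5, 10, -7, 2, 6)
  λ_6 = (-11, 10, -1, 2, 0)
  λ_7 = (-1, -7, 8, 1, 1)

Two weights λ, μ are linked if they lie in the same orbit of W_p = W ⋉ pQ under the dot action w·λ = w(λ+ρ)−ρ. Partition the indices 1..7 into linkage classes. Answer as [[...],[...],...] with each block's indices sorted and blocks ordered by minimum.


A_5 Cartan matrix, 5 simple roots permuted; ρ=(1,1,1,1,1).

Each λ_j+ρ reduced to Ā_11; 5-tuples below use C's row order:

    λ_1 → (0, 4, 3, 2, 0)
    λ_2 → (1, 1, 3, 6, 0)
    λ_3 → (0, 4, 3, 2, 0)
    λ_4 → (1, 1, 3, 6, 0)
    λ_5 → (1, 1, 3, 6, 0)
    λ_6 → (1, 1, 3, 6, 0)
    λ_7 → (0, 4, 3, 2, 0)

The 7 indices split into 2 linkage classes (same alcove rep ⇔ same W_11-dot-orbit):

[[1, 3, 7], [2, 4, 5, 6]]


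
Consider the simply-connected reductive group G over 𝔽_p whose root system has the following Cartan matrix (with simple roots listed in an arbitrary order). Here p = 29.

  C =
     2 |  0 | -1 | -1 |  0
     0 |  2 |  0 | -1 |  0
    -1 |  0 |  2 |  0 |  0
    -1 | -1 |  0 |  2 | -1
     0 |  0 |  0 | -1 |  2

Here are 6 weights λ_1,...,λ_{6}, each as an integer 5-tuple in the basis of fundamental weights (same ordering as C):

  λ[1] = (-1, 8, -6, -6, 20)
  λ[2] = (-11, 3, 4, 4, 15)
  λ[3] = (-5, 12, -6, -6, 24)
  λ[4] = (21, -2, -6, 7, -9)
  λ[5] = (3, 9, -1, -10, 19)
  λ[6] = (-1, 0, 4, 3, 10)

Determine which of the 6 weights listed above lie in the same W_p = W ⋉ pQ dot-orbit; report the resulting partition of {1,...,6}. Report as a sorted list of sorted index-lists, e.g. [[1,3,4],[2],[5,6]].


C ↔ D_5 under row/col permutation; |W(D_5)| = 1920.

Folding the 6 weights λ_j+ρ into Ā_29 (reps in the given 5-coord order):

  λ_1 → (0, 1, 5, 4, 11);  λ_2 → (0, 1, 5, 4, 11);  λ_3 → (0, 1, 5, 4, 11);  λ_4 → (1, 0, 4, 0, 7);  λ_5 → (0, 1, 5, 4, 11);  λ_6 → (0, 1, 5, 4, 11)

Linkage partition of the 6 weights (2 classes, p=29):

[[1, 2, 3, 5, 6], [4]]


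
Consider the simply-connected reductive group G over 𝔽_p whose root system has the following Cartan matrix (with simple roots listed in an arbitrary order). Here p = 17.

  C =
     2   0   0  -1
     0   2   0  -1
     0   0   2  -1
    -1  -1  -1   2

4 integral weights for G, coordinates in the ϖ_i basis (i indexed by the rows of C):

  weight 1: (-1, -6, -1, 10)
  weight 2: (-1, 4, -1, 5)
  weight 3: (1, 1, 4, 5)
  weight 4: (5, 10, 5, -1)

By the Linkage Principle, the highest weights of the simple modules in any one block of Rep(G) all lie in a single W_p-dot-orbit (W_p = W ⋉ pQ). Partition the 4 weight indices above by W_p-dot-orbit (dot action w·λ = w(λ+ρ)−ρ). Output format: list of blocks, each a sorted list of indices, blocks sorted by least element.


Dynkin diagram of C (from the 6 off-diagonal −1 entries): D_4.

Folding the 4 weights λ_j+ρ into Ā_17 (reps in the given 4-coord order):

    λ_1 → (0, 5, 0, 6)
    λ_2 → (0, 5, 0, 6)
    λ_3 → (2, 2, 5, 2)
    λ_4 → (0, 5, 0, 6)

The 4 indices split into 2 linkage classes (same alcove rep ⇔ same W_17-dot-orbit):

[[1, 2, 4], [3]]


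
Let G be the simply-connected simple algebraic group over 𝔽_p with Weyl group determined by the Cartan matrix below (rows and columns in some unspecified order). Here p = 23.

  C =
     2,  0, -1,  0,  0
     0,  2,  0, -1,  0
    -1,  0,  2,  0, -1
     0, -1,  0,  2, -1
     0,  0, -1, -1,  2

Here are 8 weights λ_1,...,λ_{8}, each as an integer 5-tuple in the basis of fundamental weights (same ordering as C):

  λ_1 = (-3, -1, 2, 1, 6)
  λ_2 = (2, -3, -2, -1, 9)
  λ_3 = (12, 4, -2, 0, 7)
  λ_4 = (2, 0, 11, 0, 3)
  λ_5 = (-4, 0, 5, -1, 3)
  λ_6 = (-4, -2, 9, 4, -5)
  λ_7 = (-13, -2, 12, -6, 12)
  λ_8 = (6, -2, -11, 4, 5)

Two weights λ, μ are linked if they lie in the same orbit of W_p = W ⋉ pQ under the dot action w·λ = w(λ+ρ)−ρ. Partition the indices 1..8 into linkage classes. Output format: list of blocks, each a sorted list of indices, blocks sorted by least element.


A_5 Cartan matrix, 5 simple roots permuted; ρ=(1,1,1,1,1).

Folding the 8 weights λ_j+ρ into Ā_23 (reps in the given 5-coord order):

  1: (2, 0, 1, 2, 7);  2: (2, 0, 1, 2, 7);  3: (9, 2, 1, 1, 7);  4: (3, 1, 12, 1, 4);  5: (3, 1, 3, 0, 4);  6: (3, 1, 3, 0, 4);  7: (9, 2, 1, 1, 7);  8: (3, 1, 3, 0, 4)

The 8 indices split into 4 linkage classes (same alcove rep ⇔ same W_23-dot-orbit):

[[1, 2], [3, 7], [4], [5, 6, 8]]


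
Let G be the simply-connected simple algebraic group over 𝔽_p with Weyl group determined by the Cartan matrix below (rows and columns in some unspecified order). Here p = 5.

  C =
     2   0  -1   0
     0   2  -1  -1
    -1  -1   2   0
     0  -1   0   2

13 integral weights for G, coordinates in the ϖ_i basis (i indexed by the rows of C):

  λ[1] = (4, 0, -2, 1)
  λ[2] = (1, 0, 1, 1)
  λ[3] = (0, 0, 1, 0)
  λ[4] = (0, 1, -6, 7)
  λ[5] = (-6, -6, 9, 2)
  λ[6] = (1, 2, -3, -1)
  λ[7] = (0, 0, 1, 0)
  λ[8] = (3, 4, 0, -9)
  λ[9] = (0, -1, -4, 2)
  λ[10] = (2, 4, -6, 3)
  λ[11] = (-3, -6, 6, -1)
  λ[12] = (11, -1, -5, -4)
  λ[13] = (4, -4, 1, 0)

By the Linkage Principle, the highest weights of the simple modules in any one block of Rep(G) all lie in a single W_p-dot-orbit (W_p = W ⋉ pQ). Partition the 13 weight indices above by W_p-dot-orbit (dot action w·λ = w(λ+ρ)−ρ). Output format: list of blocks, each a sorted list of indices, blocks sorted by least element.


Cartan matrix: type A_4 (|W|=120); un-permuting the 4 rows.

Folding the 13 weights λ_j+ρ into Ā_5 (reps in the given 4-coord order):

  λ_1 → (2, 0, 1, 0)
  λ_2 → (0, 1, 2, 0)
  λ_3 → (1, 1, 2, 1)
  λ_4 → (2, 0, 1, 0)
  λ_5 → (0, 0, 0, 3)
  λ_6 → (0, 1, 2, 0)
  λ_7 → (1, 1, 2, 1)
  λ_8 → (2, 0, 1, 0)
  λ_9 → (0, 1, 2, 0)
  λ_10 → (2, 0, 1, 0)
  λ_11 → (0, 0, 0, 3)
  λ_12 → (0, 1, 2, 0)
  λ_13 → (2, 0, 1, 0)

Partition of {1..13} into 4 W_5-dot-orbits:

[[1, 4, 8, 10, 13], [2, 6, 9, 12], [3, 7], [5, 11]]


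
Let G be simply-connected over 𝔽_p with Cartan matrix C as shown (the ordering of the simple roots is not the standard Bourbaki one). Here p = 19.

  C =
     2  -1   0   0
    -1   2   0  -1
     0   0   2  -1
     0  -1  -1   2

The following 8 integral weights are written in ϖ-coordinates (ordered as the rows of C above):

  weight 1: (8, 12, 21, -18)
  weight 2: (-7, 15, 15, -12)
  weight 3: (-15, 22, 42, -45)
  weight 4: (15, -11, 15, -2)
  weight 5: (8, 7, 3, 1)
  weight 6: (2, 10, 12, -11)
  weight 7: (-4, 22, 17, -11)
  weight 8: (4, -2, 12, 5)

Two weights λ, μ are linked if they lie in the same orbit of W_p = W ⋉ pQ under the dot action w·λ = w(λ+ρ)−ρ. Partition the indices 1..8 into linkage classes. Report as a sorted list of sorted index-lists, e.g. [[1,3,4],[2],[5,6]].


A_4 Cartan matrix, 4 simple roots permuted; ρ=(1,1,1,1).

λ_j+ρ reflected into Ā_19 (⟨·,θ^∨⟩≤19); 4-tuples as given:

  λ_1+ρ ↦ (3, 1, 3, 10);  λ_2+ρ ↦ (3, 1, 3, 10);  λ_3+ρ ↦ (3, 1, 3, 10);  λ_4+ρ ↦ (3, 1, 3, 10);  λ_5+ρ ↦ (5, 8, 0, 2);  λ_6+ρ ↦ (3, 1, 3, 10);  λ_7+ρ ↦ (8, 1, 3, 6);  λ_8+ρ ↦ (0, 1, 9, 5)

These 8 weights hit 4 W_19-dot-orbits; sizes (5, 1, 1, 1):

[[1, 2, 3, 4, 6], [5], [7], [8]]


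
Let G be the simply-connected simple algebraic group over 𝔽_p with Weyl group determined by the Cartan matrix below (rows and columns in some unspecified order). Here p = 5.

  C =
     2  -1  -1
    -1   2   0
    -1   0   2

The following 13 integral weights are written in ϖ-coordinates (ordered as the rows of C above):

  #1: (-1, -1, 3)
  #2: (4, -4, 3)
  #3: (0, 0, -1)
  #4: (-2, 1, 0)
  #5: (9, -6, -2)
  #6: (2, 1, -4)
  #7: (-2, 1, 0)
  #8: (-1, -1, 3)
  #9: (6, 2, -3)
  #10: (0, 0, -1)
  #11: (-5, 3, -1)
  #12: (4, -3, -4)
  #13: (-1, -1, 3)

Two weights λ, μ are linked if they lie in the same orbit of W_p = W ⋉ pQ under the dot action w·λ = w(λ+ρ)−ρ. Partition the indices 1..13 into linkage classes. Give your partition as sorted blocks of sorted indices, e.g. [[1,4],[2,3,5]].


Type A_3, rank 3, |W|=24; reorder rows/cols to standard.

W_5-reps of the 13 weights in Ā_5 (same 3-coord order as C):

  [1] (0, 0, 4) · [2] (1, 1, 0) · [3] (1, 1, 0) · [4] (1, 1, 0) · [5] (0, 0, 4) · [6] (0, 2, 3) · [7] (1, 1, 0) · [8] (0, 0, 4) · [9] (0, 2, 3) · [10] (1, 1, 0) · [11] (0, 0, 4) · [12] (0, 2, 3) · [13] (0, 0, 4)

3 distinct reps among the 13 weights ⇒ 3 W_5-linkage classes:

[[1, 5, 8, 11, 13], [2, 3, 4, 7, 10], [6, 9, 12]]


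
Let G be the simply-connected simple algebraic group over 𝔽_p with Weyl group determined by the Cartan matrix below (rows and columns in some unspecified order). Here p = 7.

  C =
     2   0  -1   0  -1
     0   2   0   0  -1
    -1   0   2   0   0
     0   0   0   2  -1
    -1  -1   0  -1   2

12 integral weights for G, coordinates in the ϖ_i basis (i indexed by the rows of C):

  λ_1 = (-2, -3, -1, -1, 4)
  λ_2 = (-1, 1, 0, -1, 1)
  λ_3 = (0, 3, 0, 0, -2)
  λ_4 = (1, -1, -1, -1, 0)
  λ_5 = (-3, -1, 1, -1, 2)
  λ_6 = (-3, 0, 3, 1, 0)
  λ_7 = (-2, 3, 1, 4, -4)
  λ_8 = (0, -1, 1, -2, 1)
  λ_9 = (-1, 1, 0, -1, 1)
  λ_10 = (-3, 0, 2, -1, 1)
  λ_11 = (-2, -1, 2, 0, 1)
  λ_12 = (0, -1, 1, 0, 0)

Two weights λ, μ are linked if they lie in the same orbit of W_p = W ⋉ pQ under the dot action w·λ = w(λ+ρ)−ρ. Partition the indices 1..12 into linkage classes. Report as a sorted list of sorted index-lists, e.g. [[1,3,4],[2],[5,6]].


Dynkin diagram of C (from the 8 off-diagonal −1 entries): D_5.

W_7-reps of the 12 weights in Ā_7 (same 5-coord order as C):

    [1] (0, 2, 1, 0, 2)
    [2] (0, 2, 1, 0, 2)
    [3] (0, 3, 1, 0, 1)
    [4] (2, 0, 0, 0, 1)
    [5] (2, 0, 0, 0, 1)
    [6] (1, 0, 2, 1, 1)
    [7] (1, 0, 2, 1, 1)
    [8] (1, 0, 2, 1, 1)
    [9] (0, 2, 1, 0, 2)
    [10] (2, 1, 1, 0, 0)
    [11] (1, 0, 2, 1, 1)
    [12] (1, 0, 2, 1, 1)

5 distinct reps among the 12 weights ⇒ 5 W_7-linkage classes:

[[1, 2, 9], [3], [4, 5], [6, 7, 8, 11, 12], [10]]


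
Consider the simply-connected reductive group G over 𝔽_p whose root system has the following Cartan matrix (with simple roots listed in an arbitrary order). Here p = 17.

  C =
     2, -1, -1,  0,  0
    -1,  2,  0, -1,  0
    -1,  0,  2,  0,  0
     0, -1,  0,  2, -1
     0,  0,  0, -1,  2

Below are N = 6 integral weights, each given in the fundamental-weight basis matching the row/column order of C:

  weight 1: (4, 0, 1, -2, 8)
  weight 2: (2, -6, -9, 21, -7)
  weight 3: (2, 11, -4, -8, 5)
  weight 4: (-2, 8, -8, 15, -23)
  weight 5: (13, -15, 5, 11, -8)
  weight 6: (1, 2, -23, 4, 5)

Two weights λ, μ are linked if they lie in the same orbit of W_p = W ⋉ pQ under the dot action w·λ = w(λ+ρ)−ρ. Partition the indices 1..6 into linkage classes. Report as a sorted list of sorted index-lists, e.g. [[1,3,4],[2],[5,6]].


Cartan matrix: type A_5 (|W|=720); un-permuting the 5 rows.

Alcove-folded reps (p=17, 6 weights, presented ϖ-order):

    λ_1 → (5, 0, 2, 1, 8)
    λ_2 → (0, 5, 3, 6, 1)
    λ_3 → (0, 5, 3, 6, 1)
    λ_4 → (5, 0, 2, 1, 8)
    λ_5 → (0, 5, 3, 6, 1)
    λ_6 → (0, 5, 3, 6, 1)

Grouping the 6 weights by Ā_17-representative: 2 linkage classes.

[[1, 4], [2, 3, 5, 6]]


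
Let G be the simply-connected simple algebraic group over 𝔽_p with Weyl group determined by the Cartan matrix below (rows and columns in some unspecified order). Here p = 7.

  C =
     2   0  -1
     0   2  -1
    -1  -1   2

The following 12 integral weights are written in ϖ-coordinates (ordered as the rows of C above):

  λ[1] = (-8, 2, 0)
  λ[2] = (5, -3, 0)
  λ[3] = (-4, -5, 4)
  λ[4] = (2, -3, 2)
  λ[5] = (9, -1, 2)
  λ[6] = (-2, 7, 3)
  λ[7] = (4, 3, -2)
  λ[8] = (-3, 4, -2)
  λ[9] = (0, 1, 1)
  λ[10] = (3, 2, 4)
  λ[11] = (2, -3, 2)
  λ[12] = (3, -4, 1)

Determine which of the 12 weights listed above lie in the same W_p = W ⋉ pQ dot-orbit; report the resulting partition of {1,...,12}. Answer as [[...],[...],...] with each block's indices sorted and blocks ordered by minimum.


A_3 Cartan matrix, 3 simple roots permuted; ρ=(1,1,1).

Folding the 12 weights λ_j+ρ into Ā_7 (reps in the given 3-coord order):

  λ_1 → (1, 3, 3)
  λ_2 → (5, 1, 1)
  λ_3 → (1, 2, 2)
  λ_4 → (3, 2, 1)
  λ_5 → (1, 3, 3)
  λ_6 → (3, 2, 1)
  λ_7 → (3, 2, 1)
  λ_8 → (1, 2, 2)
  λ_9 → (1, 2, 2)
  λ_10 → (1, 2, 2)
  λ_11 → (3, 2, 1)
  λ_12 → (3, 2, 1)

4 distinct reps among the 12 weights ⇒ 4 W_7-linkage classes:

[[1, 5], [2], [3, 8, 9, 10], [4, 6, 7, 11, 12]]


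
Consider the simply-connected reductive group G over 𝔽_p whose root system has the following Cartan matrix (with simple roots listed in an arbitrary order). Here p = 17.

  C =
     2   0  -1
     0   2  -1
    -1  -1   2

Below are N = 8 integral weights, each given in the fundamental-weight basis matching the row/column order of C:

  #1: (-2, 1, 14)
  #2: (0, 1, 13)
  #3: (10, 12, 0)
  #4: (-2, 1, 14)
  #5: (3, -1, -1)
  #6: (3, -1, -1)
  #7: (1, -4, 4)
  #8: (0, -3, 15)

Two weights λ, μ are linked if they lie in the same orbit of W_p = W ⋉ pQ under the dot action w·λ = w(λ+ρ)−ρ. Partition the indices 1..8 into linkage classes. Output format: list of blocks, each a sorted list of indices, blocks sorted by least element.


C ↔ A_3 under row/col permutation; |W(A_3)| = 24.

Each λ_j+ρ reduced to Ā_17; 3-tuples below use C's row order:

    λ_1+ρ ↦ (1, 2, 14)
    λ_2+ρ ↦ (1, 2, 14)
    λ_3+ρ ↦ (3, 5, 1)
    λ_4+ρ ↦ (1, 2, 14)
    λ_5+ρ ↦ (4, 0, 0)
    λ_6+ρ ↦ (4, 0, 0)
    λ_7+ρ ↦ (2, 3, 2)
    λ_8+ρ ↦ (1, 2, 14)

The 8 indices split into 4 linkage classes (same alcove rep ⇔ same W_17-dot-orbit):

[[1, 2, 4, 8], [3], [5, 6], [7]]


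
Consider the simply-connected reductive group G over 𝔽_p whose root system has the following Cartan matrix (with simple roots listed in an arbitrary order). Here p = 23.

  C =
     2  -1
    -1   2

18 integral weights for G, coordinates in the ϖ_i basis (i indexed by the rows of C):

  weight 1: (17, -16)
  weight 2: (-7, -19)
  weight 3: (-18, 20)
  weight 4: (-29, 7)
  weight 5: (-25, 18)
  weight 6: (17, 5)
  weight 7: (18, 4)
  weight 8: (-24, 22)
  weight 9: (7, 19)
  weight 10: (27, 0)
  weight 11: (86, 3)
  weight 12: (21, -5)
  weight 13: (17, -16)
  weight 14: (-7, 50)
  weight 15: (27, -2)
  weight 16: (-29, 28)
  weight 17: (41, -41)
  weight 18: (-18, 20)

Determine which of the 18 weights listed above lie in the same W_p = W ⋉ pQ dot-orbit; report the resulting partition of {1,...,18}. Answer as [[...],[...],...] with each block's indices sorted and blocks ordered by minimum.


C ↔ A_2 under row/col permutation; |W(A_2)| = 6.

Alcove-folded reps (p=23, 18 weights, presented ϖ-order):

  1: (3, 15);  2: (17, 5);  3: (17, 4);  4: (3, 15);  5: (18, 4);  6: (17, 5);  7: (18, 4);  8: (23, 0);  9: (3, 15);  10: (17, 5);  11: (18, 4);  12: (18, 4);  13: (3, 15);  14: (17, 5);  15: (18, 4);  16: (17, 5);  17: (17, 4);  18: (17, 4)

Grouping the 18 weights by Ā_23-representative: 5 linkage classes.

[[1, 4, 9, 13], [2, 6, 10, 14, 16], [3, 17, 18], [5, 7, 11, 12, 15], [8]]


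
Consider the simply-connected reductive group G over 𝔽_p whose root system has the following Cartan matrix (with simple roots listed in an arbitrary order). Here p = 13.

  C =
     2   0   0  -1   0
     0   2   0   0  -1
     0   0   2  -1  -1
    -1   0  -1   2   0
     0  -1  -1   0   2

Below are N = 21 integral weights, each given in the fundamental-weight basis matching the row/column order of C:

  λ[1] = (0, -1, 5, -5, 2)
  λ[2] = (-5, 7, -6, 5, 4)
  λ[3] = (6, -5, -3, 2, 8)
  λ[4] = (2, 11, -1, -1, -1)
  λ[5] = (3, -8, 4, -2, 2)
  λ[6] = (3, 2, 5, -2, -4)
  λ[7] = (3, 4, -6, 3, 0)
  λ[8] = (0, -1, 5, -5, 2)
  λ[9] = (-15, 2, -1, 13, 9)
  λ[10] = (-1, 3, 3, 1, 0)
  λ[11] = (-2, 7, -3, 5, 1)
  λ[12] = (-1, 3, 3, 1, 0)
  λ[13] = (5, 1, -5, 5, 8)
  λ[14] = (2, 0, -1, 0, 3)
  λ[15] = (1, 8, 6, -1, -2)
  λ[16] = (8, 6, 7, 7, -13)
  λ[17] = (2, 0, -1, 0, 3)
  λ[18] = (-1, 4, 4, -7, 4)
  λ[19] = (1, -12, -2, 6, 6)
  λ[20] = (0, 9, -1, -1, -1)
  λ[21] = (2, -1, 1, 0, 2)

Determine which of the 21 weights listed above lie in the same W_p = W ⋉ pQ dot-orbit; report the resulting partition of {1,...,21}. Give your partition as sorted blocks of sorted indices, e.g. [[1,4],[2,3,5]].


Type A_5, rank 5, |W|=720; reorder rows/cols to standard.

Folding the 21 weights λ_j+ρ into Ā_13 (reps in the given 5-coord order):

  λ_1 → (3, 0, 2, 1, 3)
  λ_2 → (0, 7, 2, 3, 0)
  λ_3 → (3, 0, 2, 1, 3)
  λ_4 → (1, 10, 0, 0, 0)
  λ_5 → (3, 3, 0, 1, 4)
  λ_6 → (3, 0, 2, 1, 3)
  λ_7 → (3, 1, 0, 1, 4)
  λ_8 → (3, 0, 2, 1, 3)
  λ_9 → (1, 10, 0, 0, 0)
  λ_10 → (0, 4, 4, 2, 1)
  λ_11 → (0, 7, 2, 3, 0)
  λ_12 → (0, 4, 4, 2, 1)
  λ_13 → (0, 4, 4, 2, 1)
  λ_14 → (3, 1, 0, 1, 4)
  λ_15 → (0, 4, 4, 2, 1)
  λ_16 → (3, 3, 0, 1, 4)
  λ_17 → (3, 1, 0, 1, 4)
  λ_18 → (3, 3, 0, 1, 4)
  λ_19 → (0, 4, 4, 2, 1)
  λ_20 → (1, 10, 0, 0, 0)
  λ_21 → (3, 0, 2, 1, 3)

6 distinct reps among the 21 weights ⇒ 6 W_13-linkage classes:

[[1, 3, 6, 8, 21], [2, 11], [4, 9, 20], [5, 16, 18], [7, 14, 17], [10, 12, 13, 15, 19]]


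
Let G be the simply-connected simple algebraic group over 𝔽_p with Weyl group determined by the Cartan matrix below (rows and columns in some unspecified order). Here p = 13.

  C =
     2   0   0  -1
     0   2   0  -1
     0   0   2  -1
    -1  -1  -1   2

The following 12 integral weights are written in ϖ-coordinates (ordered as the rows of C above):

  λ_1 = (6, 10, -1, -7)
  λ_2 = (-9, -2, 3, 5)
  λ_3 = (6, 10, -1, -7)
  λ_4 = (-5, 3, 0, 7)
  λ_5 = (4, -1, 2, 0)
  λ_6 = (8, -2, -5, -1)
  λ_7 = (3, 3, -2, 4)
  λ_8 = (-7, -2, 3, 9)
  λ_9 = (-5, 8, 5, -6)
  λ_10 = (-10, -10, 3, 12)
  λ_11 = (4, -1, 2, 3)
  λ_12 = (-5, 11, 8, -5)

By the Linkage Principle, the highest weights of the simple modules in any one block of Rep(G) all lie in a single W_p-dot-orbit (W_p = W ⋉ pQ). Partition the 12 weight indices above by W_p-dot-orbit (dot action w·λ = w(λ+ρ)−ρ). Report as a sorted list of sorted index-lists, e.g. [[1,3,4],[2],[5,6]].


Root system D_4: the 4×4 matrix C matches after relabeling.

Each λ_j+ρ reduced to Ā_13; 4-tuples below use C's row order:

  λ_1+ρ ↦ (1, 5, 6, 0);  λ_2+ρ ↦ (5, 2, 1, 1);  λ_3+ρ ↦ (1, 5, 6, 0);  λ_4+ρ ↦ (4, 4, 1, 0);  λ_5+ρ ↦ (5, 0, 3, 1);  λ_6+ρ ↦ (4, 4, 1, 0);  λ_7+ρ ↦ (4, 4, 1, 0);  λ_8+ρ ↦ (5, 0, 3, 1);  λ_9+ρ ↦ (5, 0, 3, 1);  λ_10+ρ ↦ (4, 4, 1, 0);  λ_11+ρ ↦ (5, 0, 3, 1);  λ_12+ρ ↦ (4, 4, 1, 0)

These 12 weights hit 4 W_13-dot-orbits; sizes (2, 1, 5, 4):

[[1, 3], [2], [4, 6, 7, 10, 12], [5, 8, 9, 11]]


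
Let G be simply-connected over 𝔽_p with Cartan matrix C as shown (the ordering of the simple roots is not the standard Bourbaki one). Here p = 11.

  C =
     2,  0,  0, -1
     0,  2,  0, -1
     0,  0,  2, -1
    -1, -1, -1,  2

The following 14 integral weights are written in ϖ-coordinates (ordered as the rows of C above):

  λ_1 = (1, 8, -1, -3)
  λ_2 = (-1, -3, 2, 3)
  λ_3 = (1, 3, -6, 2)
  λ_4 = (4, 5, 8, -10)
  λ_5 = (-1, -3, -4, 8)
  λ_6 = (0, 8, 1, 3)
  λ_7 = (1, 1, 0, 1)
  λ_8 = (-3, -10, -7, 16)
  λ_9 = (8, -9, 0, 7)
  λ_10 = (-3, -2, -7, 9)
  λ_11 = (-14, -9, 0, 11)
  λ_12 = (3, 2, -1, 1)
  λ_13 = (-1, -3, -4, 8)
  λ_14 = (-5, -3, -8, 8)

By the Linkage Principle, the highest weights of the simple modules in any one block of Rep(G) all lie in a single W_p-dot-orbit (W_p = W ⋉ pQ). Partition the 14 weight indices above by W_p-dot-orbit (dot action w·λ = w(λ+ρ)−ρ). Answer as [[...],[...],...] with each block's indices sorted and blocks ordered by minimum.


Dynkin diagram of C (from the 6 off-diagonal −1 entries): D_4.

Ā_11 reps of the 14 weights (D_4, coords as presented):

  [1] (0, 7, 2, 0)
  [2] (0, 2, 3, 2)
  [3] (0, 2, 3, 2)
  [4] (4, 3, 0, 2)
  [5] (0, 2, 3, 2)
  [6] (2, 2, 1, 2)
  [7] (2, 2, 1, 2)
  [8] (4, 3, 0, 2)
  [9] (2, 1, 6, 1)
  [10] (2, 1, 6, 1)
  [11] (2, 1, 6, 1)
  [12] (4, 3, 0, 2)
  [13] (0, 2, 3, 2)
  [14] (0, 2, 3, 2)

Linkage partition of the 14 weights (5 classes, p=11):

[[1], [2, 3, 5, 13, 14], [4, 8, 12], [6, 7], [9, 10, 11]]


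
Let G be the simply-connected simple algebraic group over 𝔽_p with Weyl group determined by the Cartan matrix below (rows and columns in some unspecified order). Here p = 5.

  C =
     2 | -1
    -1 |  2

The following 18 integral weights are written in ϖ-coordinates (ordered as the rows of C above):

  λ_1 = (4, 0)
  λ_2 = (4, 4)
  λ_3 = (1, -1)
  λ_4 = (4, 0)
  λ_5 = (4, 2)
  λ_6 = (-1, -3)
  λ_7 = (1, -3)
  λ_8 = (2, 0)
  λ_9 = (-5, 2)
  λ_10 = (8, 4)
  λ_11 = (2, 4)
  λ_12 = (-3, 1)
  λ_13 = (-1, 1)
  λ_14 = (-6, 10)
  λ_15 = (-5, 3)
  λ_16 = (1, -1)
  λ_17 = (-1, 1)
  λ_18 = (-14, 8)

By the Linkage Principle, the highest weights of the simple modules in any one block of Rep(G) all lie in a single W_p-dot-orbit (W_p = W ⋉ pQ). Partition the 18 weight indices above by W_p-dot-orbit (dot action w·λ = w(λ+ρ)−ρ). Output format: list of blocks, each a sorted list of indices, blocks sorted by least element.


Type A_2, rank 2, |W|=6; reorder rows/cols to standard.

Folding the 18 weights λ_j+ρ into Ā_5 (reps in the given 2-coord order):

  λ_1 → (4, 0) · λ_2 → (0, 0) · λ_3 → (2, 0) · λ_4 → (4, 0) · λ_5 → (2, 0) · λ_6 → (2, 0) · λ_7 → (0, 2) · λ_8 → (3, 1) · λ_9 → (3, 1) · λ_10 → (4, 0) · λ_11 → (0, 2) · λ_12 → (2, 0) · λ_13 → (0, 2) · λ_14 → (0, 1) · λ_15 → (4, 0) · λ_16 → (2, 0) · λ_17 → (0, 2) · λ_18 → (3, 1)

The 18 indices split into 6 linkage classes (same alcove rep ⇔ same W_5-dot-orbit):

[[1, 4, 10, 15], [2], [3, 5, 6, 12, 16], [7, 11, 13, 17], [8, 9, 18], [14]]


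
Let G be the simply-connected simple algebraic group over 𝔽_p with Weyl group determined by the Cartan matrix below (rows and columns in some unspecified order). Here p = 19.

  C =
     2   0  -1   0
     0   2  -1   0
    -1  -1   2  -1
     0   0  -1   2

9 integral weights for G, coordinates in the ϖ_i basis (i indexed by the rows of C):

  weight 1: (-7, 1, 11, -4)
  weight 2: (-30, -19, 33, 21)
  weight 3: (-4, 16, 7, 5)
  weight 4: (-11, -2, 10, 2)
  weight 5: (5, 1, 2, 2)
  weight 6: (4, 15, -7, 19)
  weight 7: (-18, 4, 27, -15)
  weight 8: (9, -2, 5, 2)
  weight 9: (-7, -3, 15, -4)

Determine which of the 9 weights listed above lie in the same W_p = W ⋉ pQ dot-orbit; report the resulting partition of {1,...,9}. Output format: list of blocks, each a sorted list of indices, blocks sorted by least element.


D_4 Cartan matrix, 4 simple roots permuted; ρ=(1,1,1,1).

Each λ_j+ρ reduced to Ā_19; 4-tuples below use C's row order:

  [1] (6, 2, 3, 3);  [2] (10, 1, 0, 3);  [3] (6, 2, 3, 3);  [4] (10, 1, 0, 3);  [5] (6, 2, 3, 3);  [6] (10, 1, 0, 3);  [7] (3, 9, 2, 0);  [8] (10, 1, 0, 3);  [9] (6, 2, 3, 3)

Partition of {1..9} into 3 W_19-dot-orbits:

[[1, 3, 5, 9], [2, 4, 6, 8], [7]]


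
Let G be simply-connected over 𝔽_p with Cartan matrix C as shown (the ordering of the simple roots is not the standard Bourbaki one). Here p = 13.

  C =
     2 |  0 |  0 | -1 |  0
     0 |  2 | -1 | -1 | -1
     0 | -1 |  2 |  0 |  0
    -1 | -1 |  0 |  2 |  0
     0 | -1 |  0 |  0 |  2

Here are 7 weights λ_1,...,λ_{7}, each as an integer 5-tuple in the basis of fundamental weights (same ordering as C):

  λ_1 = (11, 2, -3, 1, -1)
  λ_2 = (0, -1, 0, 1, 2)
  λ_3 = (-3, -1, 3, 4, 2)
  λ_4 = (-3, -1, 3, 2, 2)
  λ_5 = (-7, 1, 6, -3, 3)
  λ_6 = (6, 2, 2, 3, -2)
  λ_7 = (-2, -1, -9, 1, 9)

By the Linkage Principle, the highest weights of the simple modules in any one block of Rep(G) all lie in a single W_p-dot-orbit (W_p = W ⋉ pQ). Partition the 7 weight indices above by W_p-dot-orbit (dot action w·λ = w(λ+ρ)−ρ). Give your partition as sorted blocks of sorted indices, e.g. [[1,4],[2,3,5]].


Cartan matrix: type D_5 (|W|=1920); un-permuting the 5 rows.

Folding the 7 weights λ_j+ρ into Ā_13 (reps in the given 5-coord order):

    [1] (6, 1, 0, 1, 2)
    [2] (1, 0, 1, 2, 3)
    [3] (2, 0, 4, 1, 3)
    [4] (2, 0, 4, 1, 3)
    [5] (2, 4, 1, 0, 2)
    [6] (1, 0, 1, 2, 3)
    [7] (6, 1, 0, 1, 2)

Partition of {1..7} into 4 W_13-dot-orbits:

[[1, 7], [2, 6], [3, 4], [5]]


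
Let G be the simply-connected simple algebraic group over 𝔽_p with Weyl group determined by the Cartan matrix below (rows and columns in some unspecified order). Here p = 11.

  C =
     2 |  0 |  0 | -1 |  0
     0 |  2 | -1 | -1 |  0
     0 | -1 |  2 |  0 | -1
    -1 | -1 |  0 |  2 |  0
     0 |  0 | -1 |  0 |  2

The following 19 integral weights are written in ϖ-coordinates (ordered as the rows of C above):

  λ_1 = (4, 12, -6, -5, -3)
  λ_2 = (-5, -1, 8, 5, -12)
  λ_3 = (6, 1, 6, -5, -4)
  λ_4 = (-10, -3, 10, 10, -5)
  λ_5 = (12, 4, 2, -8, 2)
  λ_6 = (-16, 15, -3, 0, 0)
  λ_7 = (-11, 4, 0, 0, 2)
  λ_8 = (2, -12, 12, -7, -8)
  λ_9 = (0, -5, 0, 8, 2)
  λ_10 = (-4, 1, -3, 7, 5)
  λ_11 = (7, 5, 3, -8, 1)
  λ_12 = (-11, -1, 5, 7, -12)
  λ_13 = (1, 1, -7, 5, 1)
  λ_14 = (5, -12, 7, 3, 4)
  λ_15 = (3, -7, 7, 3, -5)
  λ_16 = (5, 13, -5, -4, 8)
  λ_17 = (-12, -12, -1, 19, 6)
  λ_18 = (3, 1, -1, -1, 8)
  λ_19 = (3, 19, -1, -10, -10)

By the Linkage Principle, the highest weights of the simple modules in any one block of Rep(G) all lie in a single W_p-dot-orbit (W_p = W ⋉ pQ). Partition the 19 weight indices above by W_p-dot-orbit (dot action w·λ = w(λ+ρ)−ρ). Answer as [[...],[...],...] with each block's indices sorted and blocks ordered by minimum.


A_5 Cartan matrix, 5 simple roots permuted; ρ=(1,1,1,1,1).

W_11-reps of the 19 weights in Ā_11 (same 5-coord order as C):

    λ_1+ρ ↦ (2, 2, 2, 2, 2)
    λ_2+ρ ↦ (0, 2, 0, 0, 5)
    λ_3+ρ ↦ (2, 2, 2, 2, 2)
    λ_4+ρ ↦ (0, 2, 0, 0, 5)
    λ_5+ρ ↦ (0, 0, 2, 5, 1)
    λ_6+ρ ↦ (1, 1, 3, 5, 0)
    λ_7+ρ ↦ (1, 1, 3, 5, 0)
    λ_8+ρ ↦ (0, 0, 2, 5, 1)
    λ_9+ρ ↦ (1, 1, 3, 5, 0)
    λ_10+ρ ↦ (0, 0, 2, 5, 1)
    λ_11+ρ ↦ (1, 1, 3, 5, 0)
    λ_12+ρ ↦ (0, 0, 2, 5, 1)
    λ_13+ρ ↦ (2, 2, 2, 2, 2)
    λ_14+ρ ↦ (1, 1, 3, 5, 0)
    λ_15+ρ ↦ (2, 2, 2, 2, 2)
    λ_16+ρ ↦ (0, 0, 2, 5, 1)
    λ_17+ρ ↦ (0, 2, 0, 0, 5)
    λ_18+ρ ↦ (0, 2, 0, 0, 5)
    λ_19+ρ ↦ (0, 2, 0, 0, 5)

Linkage partition of the 19 weights (4 classes, p=11):

[[1, 3, 13, 15], [2, 4, 17, 18, 19], [5, 8, 10, 12, 16], [6, 7, 9, 11, 14]]


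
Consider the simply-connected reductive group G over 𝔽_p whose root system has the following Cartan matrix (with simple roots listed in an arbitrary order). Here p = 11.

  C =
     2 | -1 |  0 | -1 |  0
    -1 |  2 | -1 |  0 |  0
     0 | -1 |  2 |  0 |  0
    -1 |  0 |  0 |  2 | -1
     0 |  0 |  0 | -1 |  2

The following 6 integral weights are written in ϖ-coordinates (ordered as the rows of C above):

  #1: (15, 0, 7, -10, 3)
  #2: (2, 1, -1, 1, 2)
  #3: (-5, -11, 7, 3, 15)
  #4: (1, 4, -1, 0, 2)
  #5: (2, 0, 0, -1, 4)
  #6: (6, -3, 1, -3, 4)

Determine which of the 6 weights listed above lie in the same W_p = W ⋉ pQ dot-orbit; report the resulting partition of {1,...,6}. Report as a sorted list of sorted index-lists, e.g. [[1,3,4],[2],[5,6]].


A_5 Cartan matrix, 5 simple roots permuted; ρ=(1,1,1,1,1).

Folding the 6 weights λ_j+ρ into Ā_11 (reps in the given 5-coord order):

    1: (3, 2, 0, 2, 3)
    2: (3, 2, 0, 2, 3)
    3: (3, 2, 0, 2, 3)
    4: (2, 5, 0, 1, 3)
    5: (3, 1, 1, 0, 5)
    6: (3, 2, 0, 2, 3)

The 6 indices split into 3 linkage classes (same alcove rep ⇔ same W_11-dot-orbit):

[[1, 2, 3, 6], [4], [5]]


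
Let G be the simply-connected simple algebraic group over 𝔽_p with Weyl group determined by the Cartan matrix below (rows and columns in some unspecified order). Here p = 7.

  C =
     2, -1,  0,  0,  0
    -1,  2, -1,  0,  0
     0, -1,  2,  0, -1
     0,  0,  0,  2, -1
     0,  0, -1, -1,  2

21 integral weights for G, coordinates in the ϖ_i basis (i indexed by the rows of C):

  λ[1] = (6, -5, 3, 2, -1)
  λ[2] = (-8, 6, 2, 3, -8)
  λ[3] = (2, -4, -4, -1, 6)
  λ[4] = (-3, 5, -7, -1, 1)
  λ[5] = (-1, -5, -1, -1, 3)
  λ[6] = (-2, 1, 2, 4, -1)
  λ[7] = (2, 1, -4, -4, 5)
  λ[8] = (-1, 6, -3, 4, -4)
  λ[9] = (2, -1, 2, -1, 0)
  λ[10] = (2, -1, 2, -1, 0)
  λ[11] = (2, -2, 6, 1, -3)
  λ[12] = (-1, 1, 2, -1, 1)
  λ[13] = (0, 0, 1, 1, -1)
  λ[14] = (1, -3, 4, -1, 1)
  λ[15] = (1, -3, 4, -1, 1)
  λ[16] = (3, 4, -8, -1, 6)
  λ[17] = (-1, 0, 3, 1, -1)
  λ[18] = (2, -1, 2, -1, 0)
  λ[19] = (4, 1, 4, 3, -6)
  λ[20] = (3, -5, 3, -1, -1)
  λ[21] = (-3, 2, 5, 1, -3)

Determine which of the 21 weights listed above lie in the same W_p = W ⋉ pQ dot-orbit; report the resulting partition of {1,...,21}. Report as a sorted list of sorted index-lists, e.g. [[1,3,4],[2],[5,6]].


A_5 Cartan matrix, 5 simple roots permuted; ρ=(1,1,1,1,1).

Each λ_j+ρ reduced to Ā_7; 5-tuples below use C's row order:

  1: (0, 4, 0, 0, 0);  2: (0, 4, 0, 0, 0);  3: (3, 0, 3, 0, 1);  4: (0, 2, 0, 4, 0);  5: (0, 4, 0, 0, 0);  6: (1, 1, 2, 2, 0);  7: (1, 1, 2, 2, 0);  8: (0, 2, 3, 0, 2);  9: (3, 0, 3, 0, 1);  10: (3, 0, 3, 0, 1);  11: (0, 1, 4, 2, 0);  12: (0, 2, 3, 0, 2);  13: (1, 1, 2, 2, 0);  14: (0, 2, 3, 0, 2);  15: (0, 2, 3, 0, 2);  16: (0, 2, 3, 0, 2);  17: (0, 1, 4, 2, 0);  18: (3, 0, 3, 0, 1);  19: (0, 2, 0, 4, 0);  20: (0, 4, 0, 0, 0);  21: (0, 1, 4, 2, 0)

These 21 weights hit 6 W_7-dot-orbits; sizes (4, 4, 2, 3, 5, 3):

[[1, 2, 5, 20], [3, 9, 10, 18], [4, 19], [6, 7, 13], [8, 12, 14, 15, 16], [11, 17, 21]]


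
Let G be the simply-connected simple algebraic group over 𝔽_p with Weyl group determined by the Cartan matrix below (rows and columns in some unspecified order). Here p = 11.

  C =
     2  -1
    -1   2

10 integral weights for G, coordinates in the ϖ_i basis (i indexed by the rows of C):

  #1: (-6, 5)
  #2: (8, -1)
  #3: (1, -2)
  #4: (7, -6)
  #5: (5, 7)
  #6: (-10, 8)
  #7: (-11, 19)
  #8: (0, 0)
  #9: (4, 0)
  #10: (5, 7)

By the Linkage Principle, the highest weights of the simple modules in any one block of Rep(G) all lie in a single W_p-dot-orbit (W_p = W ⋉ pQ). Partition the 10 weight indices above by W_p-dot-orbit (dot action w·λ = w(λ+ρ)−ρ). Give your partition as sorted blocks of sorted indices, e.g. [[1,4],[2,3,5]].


A_2 Cartan matrix, 2 simple roots permuted; ρ=(1,1).

λ_j+ρ reflected into Ā_11 (⟨·,θ^∨⟩≤11); 2-tuples as given:

  1: (5, 1);  2: (9, 0);  3: (1, 1);  4: (3, 5);  5: (3, 5);  6: (9, 0);  7: (1, 1);  8: (1, 1);  9: (5, 1);  10: (3, 5)

These 10 weights hit 4 W_11-dot-orbits; sizes (2, 2, 3, 3):

[[1, 9], [2, 6], [3, 7, 8], [4, 5, 10]]


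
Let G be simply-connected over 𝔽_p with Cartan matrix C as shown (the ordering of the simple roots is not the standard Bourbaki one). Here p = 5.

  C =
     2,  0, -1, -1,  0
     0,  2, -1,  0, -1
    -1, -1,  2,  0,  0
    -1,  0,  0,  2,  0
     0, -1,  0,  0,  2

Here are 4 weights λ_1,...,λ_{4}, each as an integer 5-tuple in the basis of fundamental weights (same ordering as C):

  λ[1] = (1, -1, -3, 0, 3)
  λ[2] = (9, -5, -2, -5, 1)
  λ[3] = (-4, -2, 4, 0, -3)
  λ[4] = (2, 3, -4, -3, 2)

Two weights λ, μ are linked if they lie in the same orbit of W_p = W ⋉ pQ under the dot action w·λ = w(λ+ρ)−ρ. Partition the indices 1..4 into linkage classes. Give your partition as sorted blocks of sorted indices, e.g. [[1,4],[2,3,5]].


Cartan matrix: type A_5 (|W|=720); un-permuting the 5 rows.

λ_j+ρ reflected into Ā_5 (⟨·,θ^∨⟩≤5); 5-tuples as given:

  λ_1+ρ ↦ (0, 2, 0, 1, 2)
  λ_2+ρ ↦ (0, 2, 0, 1, 2)
  λ_3+ρ ↦ (0, 1, 1, 2, 1)
  λ_4+ρ ↦ (0, 1, 1, 2, 1)

The 4 indices split into 2 linkage classes (same alcove rep ⇔ same W_5-dot-orbit):

[[1, 2], [3, 4]]


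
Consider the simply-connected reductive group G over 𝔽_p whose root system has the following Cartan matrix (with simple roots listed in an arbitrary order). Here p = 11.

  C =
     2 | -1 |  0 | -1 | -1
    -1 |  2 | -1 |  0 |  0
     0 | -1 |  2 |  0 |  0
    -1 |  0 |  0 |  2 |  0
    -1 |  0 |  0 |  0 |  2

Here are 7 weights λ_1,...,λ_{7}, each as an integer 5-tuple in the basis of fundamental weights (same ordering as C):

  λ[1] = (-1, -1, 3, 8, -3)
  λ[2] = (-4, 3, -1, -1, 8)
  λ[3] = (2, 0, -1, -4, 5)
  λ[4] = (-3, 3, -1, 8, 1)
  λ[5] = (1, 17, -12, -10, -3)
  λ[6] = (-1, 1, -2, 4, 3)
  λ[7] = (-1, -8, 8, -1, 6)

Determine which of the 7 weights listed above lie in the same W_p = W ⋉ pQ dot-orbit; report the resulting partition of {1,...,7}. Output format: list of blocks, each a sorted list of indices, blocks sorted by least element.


Root system D_5: the 5×5 matrix C matches after relabeling.

Folding the 7 weights λ_j+ρ into Ā_11 (reps in the given 5-coord order):

  1: (0, 0, 2, 7, 0)
  2: (0, 1, 0, 3, 6)
  3: (0, 1, 0, 3, 6)
  4: (0, 0, 2, 7, 0)
  5: (0, 0, 2, 7, 0)
  6: (0, 0, 1, 5, 4)
  7: (0, 0, 2, 7, 0)

Partition of {1..7} into 3 W_11-dot-orbits:

[[1, 4, 5, 7], [2, 3], [6]]


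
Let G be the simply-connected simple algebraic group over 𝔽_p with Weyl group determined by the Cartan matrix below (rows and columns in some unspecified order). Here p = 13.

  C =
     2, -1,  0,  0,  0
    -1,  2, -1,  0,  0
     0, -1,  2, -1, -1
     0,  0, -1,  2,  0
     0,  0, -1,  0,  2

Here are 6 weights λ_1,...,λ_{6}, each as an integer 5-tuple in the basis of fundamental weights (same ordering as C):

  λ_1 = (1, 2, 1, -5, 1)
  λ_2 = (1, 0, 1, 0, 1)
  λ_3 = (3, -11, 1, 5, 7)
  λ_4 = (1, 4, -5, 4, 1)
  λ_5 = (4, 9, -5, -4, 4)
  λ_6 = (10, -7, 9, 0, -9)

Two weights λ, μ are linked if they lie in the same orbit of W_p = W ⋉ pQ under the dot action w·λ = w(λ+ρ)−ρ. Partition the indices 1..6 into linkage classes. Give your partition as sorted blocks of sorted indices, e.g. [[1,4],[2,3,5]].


D_5 Cartan matrix, 5 simple roots permuted; ρ=(1,1,1,1,1).

Each λ_j+ρ reduced to Ā_13; 5-tuples below use C's row order:

  [1] (2, 1, 2, 2, 0) · [2] (2, 1, 2, 1, 2) · [3] (2, 1, 2, 2, 0) · [4] (2, 1, 2, 1, 2) · [5] (2, 1, 2, 2, 0) · [6] (2, 1, 2, 1, 2)

2 distinct reps among the 6 weights ⇒ 2 W_13-linkage classes:

[[1, 3, 5], [2, 4, 6]]


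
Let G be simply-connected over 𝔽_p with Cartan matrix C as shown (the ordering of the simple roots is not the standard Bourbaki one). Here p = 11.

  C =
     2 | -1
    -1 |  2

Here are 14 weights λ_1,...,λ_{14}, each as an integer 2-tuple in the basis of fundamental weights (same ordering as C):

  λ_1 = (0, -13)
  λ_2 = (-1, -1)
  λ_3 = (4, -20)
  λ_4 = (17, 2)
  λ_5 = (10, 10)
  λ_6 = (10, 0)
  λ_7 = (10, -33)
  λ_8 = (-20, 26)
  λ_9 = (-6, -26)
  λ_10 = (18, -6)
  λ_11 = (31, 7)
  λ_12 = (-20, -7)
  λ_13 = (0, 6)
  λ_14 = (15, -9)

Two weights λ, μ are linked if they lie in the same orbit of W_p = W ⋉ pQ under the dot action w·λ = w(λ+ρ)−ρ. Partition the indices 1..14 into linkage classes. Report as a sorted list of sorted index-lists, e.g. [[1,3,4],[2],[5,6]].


C ↔ A_2 under row/col permutation; |W(A_2)| = 6.

λ_j+ρ reflected into Ā_11 (⟨·,θ^∨⟩≤11); 2-tuples as given:

  λ_1+ρ ↦ (10, 0)
  λ_2+ρ ↦ (0, 0)
  λ_3+ρ ↦ (3, 3)
  λ_4+ρ ↦ (1, 7)
  λ_5+ρ ↦ (0, 0)
  λ_6+ρ ↦ (10, 0)
  λ_7+ρ ↦ (10, 0)
  λ_8+ρ ↦ (5, 3)
  λ_9+ρ ↦ (5, 3)
  λ_10+ρ ↦ (3, 3)
  λ_11+ρ ↦ (1, 7)
  λ_12+ρ ↦ (5, 3)
  λ_13+ρ ↦ (1, 7)
  λ_14+ρ ↦ (3, 3)

These 14 weights hit 5 W_11-dot-orbits; sizes (3, 2, 3, 3, 3):

[[1, 6, 7], [2, 5], [3, 10, 14], [4, 11, 13], [8, 9, 12]]


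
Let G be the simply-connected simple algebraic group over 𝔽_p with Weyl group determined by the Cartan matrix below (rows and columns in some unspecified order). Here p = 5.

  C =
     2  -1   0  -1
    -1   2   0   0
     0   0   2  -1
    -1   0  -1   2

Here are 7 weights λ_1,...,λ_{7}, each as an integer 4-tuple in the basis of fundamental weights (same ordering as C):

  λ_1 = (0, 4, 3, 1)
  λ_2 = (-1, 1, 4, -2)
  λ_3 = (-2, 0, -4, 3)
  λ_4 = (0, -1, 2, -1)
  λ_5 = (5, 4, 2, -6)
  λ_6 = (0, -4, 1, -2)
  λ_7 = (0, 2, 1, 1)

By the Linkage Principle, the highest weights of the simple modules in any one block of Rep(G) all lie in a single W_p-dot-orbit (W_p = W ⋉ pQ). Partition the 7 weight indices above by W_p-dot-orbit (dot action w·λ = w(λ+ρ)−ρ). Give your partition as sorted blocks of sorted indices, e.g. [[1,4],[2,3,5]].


Cartan matrix: type A_4 (|W|=120); un-permuting the 4 rows.

Alcove-folded reps (p=5, 7 weights, presented ϖ-order):

  λ_1 → (1, 0, 1, 1) · λ_2 → (1, 0, 3, 0) · λ_3 → (1, 0, 3, 0) · λ_4 → (1, 0, 3, 0) · λ_5 → (1, 0, 3, 0) · λ_6 → (1, 0, 1, 1) · λ_7 → (1, 0, 1, 1)

2 distinct reps among the 7 weights ⇒ 2 W_5-linkage classes:

[[1, 6, 7], [2, 3, 4, 5]]


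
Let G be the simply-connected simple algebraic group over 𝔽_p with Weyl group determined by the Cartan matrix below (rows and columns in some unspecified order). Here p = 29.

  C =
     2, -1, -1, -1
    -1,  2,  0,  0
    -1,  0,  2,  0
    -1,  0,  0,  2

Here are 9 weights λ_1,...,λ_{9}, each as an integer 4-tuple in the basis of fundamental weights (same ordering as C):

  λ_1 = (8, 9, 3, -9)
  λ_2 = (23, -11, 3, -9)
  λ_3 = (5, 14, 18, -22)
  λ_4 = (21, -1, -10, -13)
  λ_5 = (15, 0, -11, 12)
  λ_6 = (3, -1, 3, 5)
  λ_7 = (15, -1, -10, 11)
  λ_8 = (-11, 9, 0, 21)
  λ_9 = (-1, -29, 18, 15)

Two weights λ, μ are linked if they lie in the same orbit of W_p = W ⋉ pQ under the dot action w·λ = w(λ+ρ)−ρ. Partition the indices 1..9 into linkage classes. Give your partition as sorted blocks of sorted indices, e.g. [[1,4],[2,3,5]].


D_4 Cartan matrix, 4 simple roots permuted; ρ=(1,1,1,1).

Ā_29 reps of the 9 weights (D_4, coords as presented):

  1: (1, 10, 4, 8) · 2: (1, 10, 4, 8) · 3: (4, 0, 4, 6) · 4: (1, 0, 9, 12) · 5: (1, 0, 9, 12) · 6: (4, 0, 4, 6) · 7: (1, 0, 9, 12) · 8: (1, 0, 9, 12) · 9: (1, 0, 9, 12)

The 9 indices split into 3 linkage classes (same alcove rep ⇔ same W_29-dot-orbit):

[[1, 2], [3, 6], [4, 5, 7, 8, 9]]


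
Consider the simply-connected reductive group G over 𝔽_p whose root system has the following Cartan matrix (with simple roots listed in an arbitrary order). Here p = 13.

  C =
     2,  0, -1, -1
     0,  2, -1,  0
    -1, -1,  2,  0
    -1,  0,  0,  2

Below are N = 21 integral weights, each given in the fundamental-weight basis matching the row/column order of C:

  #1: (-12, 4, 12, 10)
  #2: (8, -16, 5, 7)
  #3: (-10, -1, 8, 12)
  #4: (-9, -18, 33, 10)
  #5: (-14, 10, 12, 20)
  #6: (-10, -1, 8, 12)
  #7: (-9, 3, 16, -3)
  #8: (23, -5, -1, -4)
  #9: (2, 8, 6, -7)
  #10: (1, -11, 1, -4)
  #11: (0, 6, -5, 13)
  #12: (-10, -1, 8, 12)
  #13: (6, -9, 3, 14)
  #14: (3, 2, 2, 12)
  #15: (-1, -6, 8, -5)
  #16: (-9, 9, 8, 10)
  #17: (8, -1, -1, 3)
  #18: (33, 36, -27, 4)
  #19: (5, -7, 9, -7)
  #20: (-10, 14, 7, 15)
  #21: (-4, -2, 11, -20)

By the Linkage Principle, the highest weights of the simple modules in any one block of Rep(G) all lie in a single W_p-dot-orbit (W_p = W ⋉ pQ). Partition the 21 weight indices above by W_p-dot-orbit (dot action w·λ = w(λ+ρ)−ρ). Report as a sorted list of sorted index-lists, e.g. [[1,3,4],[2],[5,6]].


C ↔ A_4 under row/col permutation; |W(A_4)| = 120.

Folding the 21 weights λ_j+ρ into Ā_13 (reps in the given 4-coord order):

    1: (6, 0, 2, 5)
    2: (2, 4, 3, 0)
    3: (9, 0, 0, 4)
    4: (2, 4, 3, 0)
    5: (6, 0, 2, 5)
    6: (9, 0, 0, 4)
    7: (2, 4, 3, 0)
    8: (2, 4, 3, 0)
    9: (0, 3, 4, 3)
    10: (2, 1, 1, 6)
    11: (2, 1, 1, 6)
    12: (9, 0, 0, 4)
    13: (2, 4, 3, 0)
    14: (0, 3, 4, 3)
    15: (4, 5, 0, 0)
    16: (2, 1, 1, 6)
    17: (9, 0, 0, 4)
    18: (6, 0, 2, 5)
    19: (0, 3, 4, 3)
    20: (2, 1, 1, 6)
    21: (2, 1, 1, 6)

Partition of {1..21} into 6 W_13-dot-orbits:

[[1, 5, 18], [2, 4, 7, 8, 13], [3, 6, 12, 17], [9, 14, 19], [10, 11, 16, 20, 21], [15]]
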